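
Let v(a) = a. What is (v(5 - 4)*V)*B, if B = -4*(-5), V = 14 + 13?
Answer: 540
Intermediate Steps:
V = 27
B = 20
(v(5 - 4)*V)*B = ((5 - 4)*27)*20 = (1*27)*20 = 27*20 = 540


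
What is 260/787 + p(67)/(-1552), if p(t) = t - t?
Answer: 260/787 ≈ 0.33037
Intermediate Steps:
p(t) = 0
260/787 + p(67)/(-1552) = 260/787 + 0/(-1552) = 260*(1/787) + 0*(-1/1552) = 260/787 + 0 = 260/787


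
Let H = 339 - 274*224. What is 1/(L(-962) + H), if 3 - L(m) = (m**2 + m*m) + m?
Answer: -1/1910960 ≈ -5.2330e-7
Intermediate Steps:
L(m) = 3 - m - 2*m**2 (L(m) = 3 - ((m**2 + m*m) + m) = 3 - ((m**2 + m**2) + m) = 3 - (2*m**2 + m) = 3 - (m + 2*m**2) = 3 + (-m - 2*m**2) = 3 - m - 2*m**2)
H = -61037 (H = 339 - 61376 = -61037)
1/(L(-962) + H) = 1/((3 - 1*(-962) - 2*(-962)**2) - 61037) = 1/((3 + 962 - 2*925444) - 61037) = 1/((3 + 962 - 1850888) - 61037) = 1/(-1849923 - 61037) = 1/(-1910960) = -1/1910960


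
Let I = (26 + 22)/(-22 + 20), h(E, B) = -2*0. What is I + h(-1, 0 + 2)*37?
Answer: -24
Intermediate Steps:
h(E, B) = 0
I = -24 (I = 48/(-2) = 48*(-1/2) = -24)
I + h(-1, 0 + 2)*37 = -24 + 0*37 = -24 + 0 = -24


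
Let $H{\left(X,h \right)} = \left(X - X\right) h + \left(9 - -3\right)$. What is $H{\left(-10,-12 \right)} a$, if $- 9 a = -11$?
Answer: $\frac{44}{3} \approx 14.667$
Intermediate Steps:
$H{\left(X,h \right)} = 12$ ($H{\left(X,h \right)} = 0 h + \left(9 + 3\right) = 0 + 12 = 12$)
$a = \frac{11}{9}$ ($a = \left(- \frac{1}{9}\right) \left(-11\right) = \frac{11}{9} \approx 1.2222$)
$H{\left(-10,-12 \right)} a = 12 \cdot \frac{11}{9} = \frac{44}{3}$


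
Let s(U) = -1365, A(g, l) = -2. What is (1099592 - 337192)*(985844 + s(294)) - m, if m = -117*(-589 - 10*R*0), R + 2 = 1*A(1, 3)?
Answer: 750566720687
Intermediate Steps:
R = -4 (R = -2 + 1*(-2) = -2 - 2 = -4)
m = 68913 (m = -117*(-589 - 10*(-4)*0) = -117*(-589 + 40*0) = -117*(-589 + 0) = -117*(-589) = 68913)
(1099592 - 337192)*(985844 + s(294)) - m = (1099592 - 337192)*(985844 - 1365) - 1*68913 = 762400*984479 - 68913 = 750566789600 - 68913 = 750566720687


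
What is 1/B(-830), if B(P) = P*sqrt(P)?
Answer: I*sqrt(830)/688900 ≈ 4.182e-5*I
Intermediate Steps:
B(P) = P**(3/2)
1/B(-830) = 1/((-830)**(3/2)) = 1/(-830*I*sqrt(830)) = I*sqrt(830)/688900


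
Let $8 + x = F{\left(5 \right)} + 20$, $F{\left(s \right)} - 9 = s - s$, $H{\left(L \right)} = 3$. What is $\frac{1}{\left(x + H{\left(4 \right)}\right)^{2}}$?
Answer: $\frac{1}{576} \approx 0.0017361$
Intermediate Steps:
$F{\left(s \right)} = 9$ ($F{\left(s \right)} = 9 + \left(s - s\right) = 9 + 0 = 9$)
$x = 21$ ($x = -8 + \left(9 + 20\right) = -8 + 29 = 21$)
$\frac{1}{\left(x + H{\left(4 \right)}\right)^{2}} = \frac{1}{\left(21 + 3\right)^{2}} = \frac{1}{24^{2}} = \frac{1}{576}$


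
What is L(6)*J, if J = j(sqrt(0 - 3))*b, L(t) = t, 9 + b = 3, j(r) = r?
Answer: -36*I*sqrt(3) ≈ -62.354*I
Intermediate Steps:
b = -6 (b = -9 + 3 = -6)
J = -6*I*sqrt(3) (J = sqrt(0 - 3)*(-6) = sqrt(-3)*(-6) = (I*sqrt(3))*(-6) = -6*I*sqrt(3) ≈ -10.392*I)
L(6)*J = 6*(-6*I*sqrt(3)) = -36*I*sqrt(3)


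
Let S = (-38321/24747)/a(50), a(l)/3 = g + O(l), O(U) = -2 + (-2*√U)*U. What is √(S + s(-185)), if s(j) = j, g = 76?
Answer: √(16768527786278 - 113296591665000*√2)/(49494*√(-37 + 250*√2)) ≈ 13.601*I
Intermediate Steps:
O(U) = -2 - 2*U^(3/2)
a(l) = 222 - 6*l^(3/2) (a(l) = 3*(76 + (-2 - 2*l^(3/2))) = 3*(74 - 2*l^(3/2)) = 222 - 6*l^(3/2))
S = -38321/(24747*(222 - 1500*√2)) (S = (-38321/24747)/(222 - 1500*√2) = (-38321*1/24747)/(222 - 1500*√2) = -38321/(24747*(222 - 1500*√2)) ≈ 0.00081530)
√(S + s(-185)) = √((1417877/18356978142 + 4790125*√2/9178489071) - 185) = √(-3396039538393/18356978142 + 4790125*√2/9178489071)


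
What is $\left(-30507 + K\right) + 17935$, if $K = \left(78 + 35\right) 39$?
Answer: $-8165$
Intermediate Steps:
$K = 4407$ ($K = 113 \cdot 39 = 4407$)
$\left(-30507 + K\right) + 17935 = \left(-30507 + 4407\right) + 17935 = -26100 + 17935 = -8165$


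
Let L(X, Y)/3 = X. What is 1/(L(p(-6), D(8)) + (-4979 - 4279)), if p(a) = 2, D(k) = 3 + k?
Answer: -1/9252 ≈ -0.00010808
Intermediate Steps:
L(X, Y) = 3*X
1/(L(p(-6), D(8)) + (-4979 - 4279)) = 1/(3*2 + (-4979 - 4279)) = 1/(6 - 9258) = 1/(-9252) = -1/9252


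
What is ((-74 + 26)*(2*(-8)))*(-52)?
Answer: -39936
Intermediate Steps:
((-74 + 26)*(2*(-8)))*(-52) = -48*(-16)*(-52) = 768*(-52) = -39936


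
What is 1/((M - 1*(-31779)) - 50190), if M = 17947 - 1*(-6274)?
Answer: 1/5810 ≈ 0.00017212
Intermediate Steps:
M = 24221 (M = 17947 + 6274 = 24221)
1/((M - 1*(-31779)) - 50190) = 1/((24221 - 1*(-31779)) - 50190) = 1/((24221 + 31779) - 50190) = 1/(56000 - 50190) = 1/5810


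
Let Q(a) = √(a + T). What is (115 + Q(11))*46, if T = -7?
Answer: 5382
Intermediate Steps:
Q(a) = √(-7 + a) (Q(a) = √(a - 7) = √(-7 + a))
(115 + Q(11))*46 = (115 + √(-7 + 11))*46 = (115 + √4)*46 = (115 + 2)*46 = 117*46 = 5382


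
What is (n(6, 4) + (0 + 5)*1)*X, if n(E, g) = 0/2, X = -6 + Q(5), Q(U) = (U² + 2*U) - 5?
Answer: 120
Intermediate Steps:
Q(U) = -5 + U² + 2*U
X = 24 (X = -6 + (-5 + 5² + 2*5) = -6 + (-5 + 25 + 10) = -6 + 30 = 24)
n(E, g) = 0 (n(E, g) = 0*(½) = 0)
(n(6, 4) + (0 + 5)*1)*X = (0 + (0 + 5)*1)*24 = (0 + 5*1)*24 = (0 + 5)*24 = 5*24 = 120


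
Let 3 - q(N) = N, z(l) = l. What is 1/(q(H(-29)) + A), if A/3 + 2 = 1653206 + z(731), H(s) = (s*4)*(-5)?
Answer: 1/4961228 ≈ 2.0156e-7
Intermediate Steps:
H(s) = -20*s (H(s) = (4*s)*(-5) = -20*s)
q(N) = 3 - N
A = 4961805 (A = -6 + 3*(1653206 + 731) = -6 + 3*1653937 = -6 + 4961811 = 4961805)
1/(q(H(-29)) + A) = 1/((3 - (-20)*(-29)) + 4961805) = 1/((3 - 1*580) + 4961805) = 1/((3 - 580) + 4961805) = 1/(-577 + 4961805) = 1/4961228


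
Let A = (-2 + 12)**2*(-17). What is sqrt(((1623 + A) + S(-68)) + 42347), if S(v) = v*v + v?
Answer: sqrt(46826) ≈ 216.39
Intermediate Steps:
S(v) = v + v**2 (S(v) = v**2 + v = v + v**2)
A = -1700 (A = 10**2*(-17) = 100*(-17) = -1700)
sqrt(((1623 + A) + S(-68)) + 42347) = sqrt(((1623 - 1700) - 68*(1 - 68)) + 42347) = sqrt((-77 - 68*(-67)) + 42347) = sqrt((-77 + 4556) + 42347) = sqrt(4479 + 42347) = sqrt(46826)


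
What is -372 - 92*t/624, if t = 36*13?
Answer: -441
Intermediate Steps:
t = 468
-372 - 92*t/624 = -372 - 43056/624 = -372 - 92*¾ = -372 - 69 = -441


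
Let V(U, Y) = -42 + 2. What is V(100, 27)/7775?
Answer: -8/1555 ≈ -0.0051447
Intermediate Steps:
V(U, Y) = -40
V(100, 27)/7775 = -40/7775 = -40*1/7775 = -8/1555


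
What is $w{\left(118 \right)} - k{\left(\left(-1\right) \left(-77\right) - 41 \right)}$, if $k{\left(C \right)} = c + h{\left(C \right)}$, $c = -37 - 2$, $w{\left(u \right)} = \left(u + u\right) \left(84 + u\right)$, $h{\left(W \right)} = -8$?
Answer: $47719$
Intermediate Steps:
$w{\left(u \right)} = 2 u \left(84 + u\right)$
$c = -39$
$k{\left(C \right)} = -47$ ($k{\left(C \right)} = -39 - 8 = -47$)
$w{\left(118 \right)} - k{\left(\left(-1\right) \left(-77\right) - 41 \right)} = 2 \cdot 118 \left(84 + 118\right) - -47 = 2 \cdot 118 \cdot 202 + 47 = 47672 + 47 = 47719$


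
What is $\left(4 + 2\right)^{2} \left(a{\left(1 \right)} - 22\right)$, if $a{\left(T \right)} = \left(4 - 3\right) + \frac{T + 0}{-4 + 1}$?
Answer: $-768$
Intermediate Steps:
$a{\left(T \right)} = 1 - \frac{T}{3}$ ($a{\left(T \right)} = 1 + \frac{T}{-3} = 1 - \frac{T}{3}$)
$\left(4 + 2\right)^{2} \left(a{\left(1 \right)} - 22\right) = \left(4 + 2\right)^{2} \left(\left(1 - \frac{1}{3}\right) - 22\right) = 6^{2} \left(\left(1 - \frac{1}{3}\right) - 22\right) = 36 \left(\frac{2}{3} - 22\right) = 36 \left(- \frac{64}{3}\right) = -768$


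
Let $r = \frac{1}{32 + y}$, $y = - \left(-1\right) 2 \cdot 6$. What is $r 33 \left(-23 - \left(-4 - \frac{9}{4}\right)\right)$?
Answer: $- \frac{201}{16} \approx -12.563$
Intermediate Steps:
$y = 12$ ($y = \left(-1\right) \left(-2\right) 6 = 2 \cdot 6 = 12$)
$r = \frac{1}{44}$ ($r = \frac{1}{32 + 12} = \frac{1}{44} \approx 0.022727$)
$r 33 \left(-23 - \left(-4 - \frac{9}{4}\right)\right) = \frac{1}{44} \cdot 33 \left(-23 - \left(-4 - \frac{9}{4}\right)\right) = \frac{3 \left(-23 - \left(-4 - 9 \cdot \frac{1}{4}\right)\right)}{4} = \frac{3 \left(-23 - \left(-4 - \frac{9}{4}\right)\right)}{4} = \frac{3 \left(-23 - - \frac{25}{4}\right)}{4} = \frac{3 \left(-23 + \frac{25}{4}\right)}{4} = \frac{3}{4} \left(- \frac{67}{4}\right) = - \frac{201}{16}$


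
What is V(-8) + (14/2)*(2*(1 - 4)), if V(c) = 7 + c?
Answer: -43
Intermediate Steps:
V(-8) + (14/2)*(2*(1 - 4)) = (7 - 8) + (14/2)*(2*(1 - 4)) = -1 + (14*(1/2))*(2*(-3)) = -1 + 7*(-6) = -1 - 42 = -43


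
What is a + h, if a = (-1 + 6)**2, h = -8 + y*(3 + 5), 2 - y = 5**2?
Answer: -167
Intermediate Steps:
y = -23 (y = 2 - 1*5**2 = 2 - 1*25 = 2 - 25 = -23)
h = -192 (h = -8 - 23*(3 + 5) = -8 - 23*8 = -8 - 184 = -192)
a = 25 (a = 5**2 = 25)
a + h = 25 - 192 = -167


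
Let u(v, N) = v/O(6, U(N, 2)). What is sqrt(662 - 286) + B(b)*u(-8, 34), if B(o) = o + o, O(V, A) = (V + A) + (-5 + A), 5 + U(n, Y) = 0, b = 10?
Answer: 160/9 + 2*sqrt(94) ≈ 37.169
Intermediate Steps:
U(n, Y) = -5 (U(n, Y) = -5 + 0 = -5)
O(V, A) = -5 + V + 2*A (O(V, A) = (A + V) + (-5 + A) = -5 + V + 2*A)
u(v, N) = -v/9 (u(v, N) = v/(-5 + 6 + 2*(-5)) = v/(-5 + 6 - 10) = v/(-9) = v*(-1/9) = -v/9)
B(o) = 2*o
sqrt(662 - 286) + B(b)*u(-8, 34) = sqrt(662 - 286) + (2*10)*(-1/9*(-8)) = sqrt(376) + 20*(8/9) = 2*sqrt(94) + 160/9 = 160/9 + 2*sqrt(94)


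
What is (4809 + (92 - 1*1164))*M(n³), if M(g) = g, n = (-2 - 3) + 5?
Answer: 0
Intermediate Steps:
n = 0 (n = -5 + 5 = 0)
(4809 + (92 - 1*1164))*M(n³) = (4809 + (92 - 1*1164))*0³ = (4809 + (92 - 1164))*0 = (4809 - 1072)*0 = 3737*0 = 0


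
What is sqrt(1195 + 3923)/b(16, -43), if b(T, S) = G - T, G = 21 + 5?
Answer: sqrt(5118)/10 ≈ 7.1540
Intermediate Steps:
G = 26
b(T, S) = 26 - T
sqrt(1195 + 3923)/b(16, -43) = sqrt(1195 + 3923)/(26 - 1*16) = sqrt(5118)/(26 - 16) = sqrt(5118)/10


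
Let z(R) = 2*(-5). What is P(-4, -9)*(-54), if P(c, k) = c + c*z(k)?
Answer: -1944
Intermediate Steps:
z(R) = -10
P(c, k) = -9*c (P(c, k) = c + c*(-10) = c - 10*c = -9*c)
P(-4, -9)*(-54) = -9*(-4)*(-54) = 36*(-54) = -1944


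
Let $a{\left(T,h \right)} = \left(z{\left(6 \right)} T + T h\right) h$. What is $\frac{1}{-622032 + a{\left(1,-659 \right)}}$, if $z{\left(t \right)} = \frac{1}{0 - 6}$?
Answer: $- \frac{6}{1125847} \approx -5.3293 \cdot 10^{-6}$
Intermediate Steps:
$z{\left(t \right)} = - \frac{1}{6}$ ($z{\left(t \right)} = \frac{1}{-6} = - \frac{1}{6}$)
$a{\left(T,h \right)} = h \left(- \frac{T}{6} + T h\right)$ ($a{\left(T,h \right)} = \left(- \frac{T}{6} + T h\right) h = h \left(- \frac{T}{6} + T h\right)$)
$\frac{1}{-622032 + a{\left(1,-659 \right)}} = \frac{1}{-622032 + \frac{1}{6} \cdot 1 \left(-659\right) \left(-1 + 6 \left(-659\right)\right)} = \frac{1}{-622032 + \frac{1}{6} \cdot 1 \left(-659\right) \left(-1 - 3954\right)} = \frac{1}{-622032 + \frac{1}{6} \cdot 1 \left(-659\right) \left(-3955\right)} = \frac{1}{-622032 + \frac{2606345}{6}} = \frac{1}{- \frac{1125847}{6}} = - \frac{6}{1125847}$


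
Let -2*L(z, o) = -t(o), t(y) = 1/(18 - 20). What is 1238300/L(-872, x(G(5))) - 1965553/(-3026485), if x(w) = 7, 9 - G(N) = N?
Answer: -14990783536447/3026485 ≈ -4.9532e+6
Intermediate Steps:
G(N) = 9 - N
t(y) = -½ (t(y) = 1/(-2) = -½)
L(z, o) = -¼ (L(z, o) = -(-1)*(-1)/(2*2) = -½*½ = -¼)
1238300/L(-872, x(G(5))) - 1965553/(-3026485) = 1238300/(-¼) - 1965553/(-3026485) = 1238300*(-4) - 1965553*(-1/3026485) = -4953200 + 1965553/3026485 = -14990783536447/3026485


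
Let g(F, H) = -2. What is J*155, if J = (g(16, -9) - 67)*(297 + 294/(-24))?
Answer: -12181605/4 ≈ -3.0454e+6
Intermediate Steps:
J = -78591/4 (J = (-2 - 67)*(297 + 294/(-24)) = -69*(297 + 294*(-1/24)) = -69*(297 - 49/4) = -69*1139/4 = -78591/4 ≈ -19648.)
J*155 = -78591/4*155 = -12181605/4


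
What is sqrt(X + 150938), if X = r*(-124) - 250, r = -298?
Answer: 2*sqrt(46910) ≈ 433.17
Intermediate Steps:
X = 36702 (X = -298*(-124) - 250 = 36952 - 250 = 36702)
sqrt(X + 150938) = sqrt(36702 + 150938) = sqrt(187640) = 2*sqrt(46910)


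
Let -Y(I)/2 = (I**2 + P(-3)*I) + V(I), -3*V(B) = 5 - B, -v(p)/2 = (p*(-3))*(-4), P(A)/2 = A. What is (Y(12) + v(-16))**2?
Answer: 498436/9 ≈ 55382.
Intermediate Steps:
P(A) = 2*A
v(p) = -24*p (v(p) = -2*p*(-3)*(-4) = -2*(-3*p)*(-4) = -24*p)
V(B) = -5/3 + B/3 (V(B) = -(5 - B)/3 = -5/3 + B/3)
Y(I) = 10/3 - 2*I**2 + 34*I/3 (Y(I) = -2*((I**2 + (2*(-3))*I) + (-5/3 + I/3)) = -2*((I**2 - 6*I) + (-5/3 + I/3)) = -2*(-5/3 + I**2 - 17*I/3) = 10/3 - 2*I**2 + 34*I/3)
(Y(12) + v(-16))**2 = ((10/3 - 2*12**2 + (34/3)*12) - 24*(-16))**2 = ((10/3 - 2*144 + 136) + 384)**2 = ((10/3 - 288 + 136) + 384)**2 = (-446/3 + 384)**2 = (706/3)**2 = 498436/9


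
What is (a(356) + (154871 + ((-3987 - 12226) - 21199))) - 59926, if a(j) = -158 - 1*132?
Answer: 57243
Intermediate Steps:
a(j) = -290 (a(j) = -158 - 132 = -290)
(a(356) + (154871 + ((-3987 - 12226) - 21199))) - 59926 = (-290 + (154871 + ((-3987 - 12226) - 21199))) - 59926 = (-290 + (154871 + (-16213 - 21199))) - 59926 = (-290 + (154871 - 37412)) - 59926 = (-290 + 117459) - 59926 = 117169 - 59926 = 57243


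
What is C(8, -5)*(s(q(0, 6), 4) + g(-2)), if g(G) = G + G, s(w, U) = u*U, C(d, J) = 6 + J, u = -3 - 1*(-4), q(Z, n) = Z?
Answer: 0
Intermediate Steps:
u = 1 (u = -3 + 4 = 1)
s(w, U) = U (s(w, U) = 1*U = U)
g(G) = 2*G
C(8, -5)*(s(q(0, 6), 4) + g(-2)) = (6 - 5)*(4 + 2*(-2)) = 1*(4 - 4) = 1*0 = 0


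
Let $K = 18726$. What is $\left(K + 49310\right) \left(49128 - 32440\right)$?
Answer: $1135384768$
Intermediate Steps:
$\left(K + 49310\right) \left(49128 - 32440\right) = \left(18726 + 49310\right) \left(49128 - 32440\right) = 68036 \cdot 16688 = 1135384768$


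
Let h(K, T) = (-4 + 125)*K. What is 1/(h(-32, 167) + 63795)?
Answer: 1/59923 ≈ 1.6688e-5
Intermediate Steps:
h(K, T) = 121*K
1/(h(-32, 167) + 63795) = 1/(121*(-32) + 63795) = 1/(-3872 + 63795) = 1/59923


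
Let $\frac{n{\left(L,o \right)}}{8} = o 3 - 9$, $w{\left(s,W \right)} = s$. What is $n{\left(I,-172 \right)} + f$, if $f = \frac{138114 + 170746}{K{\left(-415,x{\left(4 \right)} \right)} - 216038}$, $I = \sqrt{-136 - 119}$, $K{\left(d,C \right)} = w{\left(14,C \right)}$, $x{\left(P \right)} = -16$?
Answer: $- \frac{226902415}{54006} \approx -4201.4$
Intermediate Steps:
$K{\left(d,C \right)} = 14$
$I = i \sqrt{255}$ ($I = \sqrt{-255} = i \sqrt{255} \approx 15.969 i$)
$n{\left(L,o \right)} = -72 + 24 o$ ($n{\left(L,o \right)} = 8 \left(o 3 - 9\right) = 8 \left(3 o - 9\right) = 8 \left(-9 + 3 o\right) = -72 + 24 o$)
$f = - \frac{77215}{54006}$ ($f = \frac{138114 + 170746}{14 - 216038} = \frac{308860}{-216024} = 308860 \left(- \frac{1}{216024}\right) = - \frac{77215}{54006} \approx -1.4297$)
$n{\left(I,-172 \right)} + f = \left(-72 + 24 \left(-172\right)\right) - \frac{77215}{54006} = \left(-72 - 4128\right) - \frac{77215}{54006} = -4200 - \frac{77215}{54006} = - \frac{226902415}{54006}$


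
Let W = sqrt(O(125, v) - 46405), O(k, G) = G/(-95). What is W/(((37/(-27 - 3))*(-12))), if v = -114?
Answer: I*sqrt(1160095)/74 ≈ 14.555*I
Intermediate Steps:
O(k, G) = -G/95 (O(k, G) = G*(-1/95) = -G/95)
W = I*sqrt(1160095)/5 (W = sqrt(-1/95*(-114) - 46405) = sqrt(6/5 - 46405) = sqrt(-232019/5) = I*sqrt(1160095)/5 ≈ 215.42*I)
W/(((37/(-27 - 3))*(-12))) = (I*sqrt(1160095)/5)/(((37/(-27 - 3))*(-12))) = (I*sqrt(1160095)/5)/(((37/(-30))*(-12))) = (I*sqrt(1160095)/5)/((-1/30*37*(-12))) = (I*sqrt(1160095)/5)/((-37/30*(-12))) = (I*sqrt(1160095)/5)/(74/5) = (I*sqrt(1160095)/5)*(5/74) = I*sqrt(1160095)/74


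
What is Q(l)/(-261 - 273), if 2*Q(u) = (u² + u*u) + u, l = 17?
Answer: -595/1068 ≈ -0.55712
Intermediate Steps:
Q(u) = u² + u/2 (Q(u) = ((u² + u*u) + u)/2 = ((u² + u²) + u)/2 = (2*u² + u)/2 = (u + 2*u²)/2 = u² + u/2)
Q(l)/(-261 - 273) = (17*(½ + 17))/(-261 - 273) = (17*(35/2))/(-534) = (595/2)*(-1/534) = -595/1068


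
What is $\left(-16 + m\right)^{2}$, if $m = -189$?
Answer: $42025$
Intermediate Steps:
$\left(-16 + m\right)^{2} = \left(-16 - 189\right)^{2} = \left(-205\right)^{2} = 42025$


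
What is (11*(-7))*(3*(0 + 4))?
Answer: -924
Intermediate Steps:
(11*(-7))*(3*(0 + 4)) = -231*4 = -77*12 = -924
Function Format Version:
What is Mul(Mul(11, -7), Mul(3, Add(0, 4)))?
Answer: -924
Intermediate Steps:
Mul(Mul(11, -7), Mul(3, Add(0, 4))) = Mul(-77, Mul(3, 4)) = Mul(-77, 12) = -924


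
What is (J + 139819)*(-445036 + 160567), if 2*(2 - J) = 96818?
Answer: -26003880228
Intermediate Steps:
J = -48407 (J = 2 - 1/2*96818 = 2 - 48409 = -48407)
(J + 139819)*(-445036 + 160567) = (-48407 + 139819)*(-445036 + 160567) = 91412*(-284469) = -26003880228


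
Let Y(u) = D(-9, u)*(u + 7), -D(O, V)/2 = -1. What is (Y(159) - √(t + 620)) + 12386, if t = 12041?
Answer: 12718 - √12661 ≈ 12605.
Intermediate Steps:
D(O, V) = 2 (D(O, V) = -2*(-1) = 2)
Y(u) = 14 + 2*u (Y(u) = 2*(u + 7) = 2*(7 + u) = 14 + 2*u)
(Y(159) - √(t + 620)) + 12386 = ((14 + 2*159) - √(12041 + 620)) + 12386 = ((14 + 318) - √12661) + 12386 = (332 - √12661) + 12386 = 12718 - √12661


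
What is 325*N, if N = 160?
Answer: 52000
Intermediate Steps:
325*N = 325*160 = 52000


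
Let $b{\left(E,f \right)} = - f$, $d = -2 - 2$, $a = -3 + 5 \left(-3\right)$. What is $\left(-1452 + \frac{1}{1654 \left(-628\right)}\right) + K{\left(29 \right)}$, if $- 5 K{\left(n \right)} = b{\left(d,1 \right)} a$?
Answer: $- \frac{7559745941}{5193560} \approx -1455.6$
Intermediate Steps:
$a = -18$ ($a = -3 - 15 = -18$)
$d = -4$
$K{\left(n \right)} = - \frac{18}{5}$ ($K{\left(n \right)} = - \frac{\left(-1\right) 1 \left(-18\right)}{5} = - \frac{\left(-1\right) \left(-18\right)}{5} = \left(- \frac{1}{5}\right) 18 = - \frac{18}{5}$)
$\left(-1452 + \frac{1}{1654 \left(-628\right)}\right) + K{\left(29 \right)} = \left(-1452 + \frac{1}{1654 \left(-628\right)}\right) - \frac{18}{5} = \left(-1452 + \frac{1}{1654} \left(- \frac{1}{628}\right)\right) - \frac{18}{5} = \left(-1452 - \frac{1}{1038712}\right) - \frac{18}{5} = - \frac{1508209825}{1038712} - \frac{18}{5} = - \frac{7559745941}{5193560}$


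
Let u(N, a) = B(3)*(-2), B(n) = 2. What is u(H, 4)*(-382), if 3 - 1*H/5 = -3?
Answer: 1528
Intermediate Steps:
H = 30 (H = 15 - 5*(-3) = 15 + 15 = 30)
u(N, a) = -4 (u(N, a) = 2*(-2) = -4)
u(H, 4)*(-382) = -4*(-382) = 1528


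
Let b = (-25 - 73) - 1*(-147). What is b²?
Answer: 2401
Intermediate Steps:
b = 49 (b = -98 + 147 = 49)
b² = 49² = 2401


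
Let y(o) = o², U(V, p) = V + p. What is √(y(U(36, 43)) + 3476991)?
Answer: 4*√217702 ≈ 1866.3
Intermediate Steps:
√(y(U(36, 43)) + 3476991) = √((36 + 43)² + 3476991) = √(79² + 3476991) = √(6241 + 3476991) = √3483232 = 4*√217702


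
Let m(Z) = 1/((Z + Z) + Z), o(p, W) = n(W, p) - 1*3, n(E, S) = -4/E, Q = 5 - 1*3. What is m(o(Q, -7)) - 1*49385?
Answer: -2518642/51 ≈ -49385.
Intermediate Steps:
Q = 2 (Q = 5 - 3 = 2)
o(p, W) = -3 - 4/W (o(p, W) = -4/W - 1*3 = -4/W - 3 = -3 - 4/W)
m(Z) = 1/(3*Z) (m(Z) = 1/(2*Z + Z) = 1/(3*Z))
m(o(Q, -7)) - 1*49385 = 1/(3*(-3 - 4/(-7))) - 1*49385 = 1/(3*(-3 - 4*(-1/7))) - 49385 = 1/(3*(-3 + 4/7)) - 49385 = 1/(3*(-17/7)) - 49385 = (1/3)*(-7/17) - 49385 = -7/51 - 49385 = -2518642/51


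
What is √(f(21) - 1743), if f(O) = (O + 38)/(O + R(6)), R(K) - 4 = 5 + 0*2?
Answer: I*√1566930/30 ≈ 41.726*I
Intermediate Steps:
R(K) = 9 (R(K) = 4 + (5 + 0*2) = 4 + (5 + 0) = 4 + 5 = 9)
f(O) = (38 + O)/(9 + O) (f(O) = (O + 38)/(O + 9) = (38 + O)/(9 + O))
√(f(21) - 1743) = √((38 + 21)/(9 + 21) - 1743) = √(59/30 - 1743) = √(-52231/30) = I*√1566930/30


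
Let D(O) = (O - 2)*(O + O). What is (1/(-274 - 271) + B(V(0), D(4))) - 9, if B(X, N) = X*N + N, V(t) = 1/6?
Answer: 15802/1635 ≈ 9.6648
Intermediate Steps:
D(O) = 2*O*(-2 + O) (D(O) = (-2 + O)*(2*O) = 2*O*(-2 + O))
V(t) = ⅙
B(X, N) = N + N*X (B(X, N) = N*X + N = N + N*X)
(1/(-274 - 271) + B(V(0), D(4))) - 9 = (1/(-274 - 271) + (2*4*(-2 + 4))*(1 + ⅙)) - 9 = (1/(-545) + (2*4*2)*(7/6)) - 9 = (-1/545 + 16*(7/6)) - 9 = (-1/545 + 56/3) - 9 = 30517/1635 - 9 = 15802/1635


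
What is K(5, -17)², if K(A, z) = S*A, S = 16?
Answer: 6400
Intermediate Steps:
K(A, z) = 16*A
K(5, -17)² = (16*5)² = 80² = 6400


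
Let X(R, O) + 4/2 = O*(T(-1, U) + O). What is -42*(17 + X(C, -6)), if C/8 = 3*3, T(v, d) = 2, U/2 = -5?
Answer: -1638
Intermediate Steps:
U = -10 (U = 2*(-5) = -10)
C = 72 (C = 8*(3*3) = 8*9 = 72)
X(R, O) = -2 + O*(2 + O)
-42*(17 + X(C, -6)) = -42*(17 + (-2 + (-6)**2 + 2*(-6))) = -42*(17 + (-2 + 36 - 12)) = -42*(17 + 22) = -42*39 = -1638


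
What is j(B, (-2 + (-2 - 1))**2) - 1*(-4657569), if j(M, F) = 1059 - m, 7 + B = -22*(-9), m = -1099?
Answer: 4659727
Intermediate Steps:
B = 191 (B = -7 - 22*(-9) = -7 + 198 = 191)
j(M, F) = 2158 (j(M, F) = 1059 - 1*(-1099) = 1059 + 1099 = 2158)
j(B, (-2 + (-2 - 1))**2) - 1*(-4657569) = 2158 - 1*(-4657569) = 2158 + 4657569 = 4659727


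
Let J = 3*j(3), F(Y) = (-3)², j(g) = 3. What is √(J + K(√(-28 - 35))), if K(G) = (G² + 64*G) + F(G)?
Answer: √(-45 + 192*I*√7) ≈ 15.248 + 16.658*I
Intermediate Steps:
F(Y) = 9
J = 9 (J = 3*3 = 9)
K(G) = 9 + G² + 64*G (K(G) = (G² + 64*G) + 9 = 9 + G² + 64*G)
√(J + K(√(-28 - 35))) = √(9 + (9 + (√(-28 - 35))² + 64*√(-28 - 35))) = √(9 + (9 + (√(-63))² + 64*√(-63))) = √(9 + (9 + (3*I*√7)² + 64*(3*I*√7))) = √(9 + (9 - 63 + 192*I*√7)) = √(9 + (-54 + 192*I*√7)) = √(-45 + 192*I*√7)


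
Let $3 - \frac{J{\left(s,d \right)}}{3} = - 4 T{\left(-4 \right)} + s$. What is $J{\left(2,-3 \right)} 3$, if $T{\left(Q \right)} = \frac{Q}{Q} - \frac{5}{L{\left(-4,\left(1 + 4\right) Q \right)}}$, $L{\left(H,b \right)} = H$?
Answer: $90$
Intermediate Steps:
$T{\left(Q \right)} = \frac{9}{4}$ ($T{\left(Q \right)} = \frac{Q}{Q} - \frac{5}{-4} = 1 - - \frac{5}{4} = 1 + \frac{5}{4} = \frac{9}{4}$)
$J{\left(s,d \right)} = 36 - 3 s$ ($J{\left(s,d \right)} = 9 - 3 \left(\left(-4\right) \frac{9}{4} + s\right) = 9 - 3 \left(-9 + s\right) = 9 - \left(-27 + 3 s\right) = 36 - 3 s$)
$J{\left(2,-3 \right)} 3 = \left(36 - 6\right) 3 = 30 \cdot 3 = 90$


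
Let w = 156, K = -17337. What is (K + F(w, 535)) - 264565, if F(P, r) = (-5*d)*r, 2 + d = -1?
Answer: -273877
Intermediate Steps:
d = -3 (d = -2 - 1 = -3)
F(P, r) = 15*r (F(P, r) = (-5*(-3))*r = 15*r)
(K + F(w, 535)) - 264565 = (-17337 + 15*535) - 264565 = (-17337 + 8025) - 264565 = -9312 - 264565 = -273877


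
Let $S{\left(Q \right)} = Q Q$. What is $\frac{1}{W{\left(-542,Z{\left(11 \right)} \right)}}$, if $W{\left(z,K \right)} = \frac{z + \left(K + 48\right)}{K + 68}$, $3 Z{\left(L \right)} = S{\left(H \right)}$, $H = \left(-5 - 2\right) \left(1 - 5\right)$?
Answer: $- \frac{494}{349} \approx -1.4155$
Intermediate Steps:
$H = 28$ ($H = \left(-7\right) \left(-4\right) = 28$)
$S{\left(Q \right)} = Q^{2}$
$Z{\left(L \right)} = \frac{784}{3}$ ($Z{\left(L \right)} = \frac{28^{2}}{3} = \frac{1}{3} \cdot 784 = \frac{784}{3}$)
$W{\left(z,K \right)} = \frac{48 + K + z}{68 + K}$ ($W{\left(z,K \right)} = \frac{z + \left(48 + K\right)}{68 + K} = \frac{48 + K + z}{68 + K}$)
$\frac{1}{W{\left(-542,Z{\left(11 \right)} \right)}} = \frac{1}{\frac{1}{68 + \frac{784}{3}} \left(48 + \frac{784}{3} - 542\right)} = \frac{1}{\frac{1}{\frac{988}{3}} \left(- \frac{698}{3}\right)} = \frac{1}{\frac{3}{988} \left(- \frac{698}{3}\right)} = \frac{1}{- \frac{349}{494}} = - \frac{494}{349}$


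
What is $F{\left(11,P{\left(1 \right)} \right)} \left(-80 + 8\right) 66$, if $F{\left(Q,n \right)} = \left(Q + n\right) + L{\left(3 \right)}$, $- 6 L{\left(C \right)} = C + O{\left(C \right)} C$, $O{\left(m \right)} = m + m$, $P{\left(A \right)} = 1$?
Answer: $-40392$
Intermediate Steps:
$O{\left(m \right)} = 2 m$
$L{\left(C \right)} = - \frac{C^{2}}{3} - \frac{C}{6}$ ($L{\left(C \right)} = - \frac{C + 2 C C}{6} = - \frac{C + 2 C^{2}}{6} = - \frac{C^{2}}{3} - \frac{C}{6}$)
$F{\left(Q,n \right)} = - \frac{7}{2} + Q + n$ ($F{\left(Q,n \right)} = \left(Q + n\right) - \frac{1 + 2 \cdot 3}{2} = \left(Q + n\right) - \frac{1 + 6}{2} = \left(Q + n\right) - \frac{1}{2} \cdot 7 = \left(Q + n\right) - \frac{7}{2} = - \frac{7}{2} + Q + n$)
$F{\left(11,P{\left(1 \right)} \right)} \left(-80 + 8\right) 66 = \left(- \frac{7}{2} + 11 + 1\right) \left(-80 + 8\right) 66 = \frac{17}{2} \left(-72\right) 66 = \left(-612\right) 66 = -40392$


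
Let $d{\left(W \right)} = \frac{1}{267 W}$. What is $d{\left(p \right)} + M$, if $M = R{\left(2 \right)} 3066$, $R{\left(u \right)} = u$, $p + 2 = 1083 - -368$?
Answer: $\frac{2372366557}{386883} \approx 6132.0$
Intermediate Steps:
$p = 1449$ ($p = -2 + \left(1083 - -368\right) = -2 + \left(1083 + 368\right) = -2 + 1451 = 1449$)
$d{\left(W \right)} = \frac{1}{267 W}$
$M = 6132$ ($M = 2 \cdot 3066 = 6132$)
$d{\left(p \right)} + M = \frac{1}{267 \cdot 1449} + 6132 = \frac{1}{267} \cdot \frac{1}{1449} + 6132 = \frac{1}{386883} + 6132 = \frac{2372366557}{386883}$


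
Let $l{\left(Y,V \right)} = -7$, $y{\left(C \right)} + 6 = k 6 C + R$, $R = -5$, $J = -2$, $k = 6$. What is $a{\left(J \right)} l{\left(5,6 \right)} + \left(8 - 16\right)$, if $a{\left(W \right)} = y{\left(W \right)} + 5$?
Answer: $538$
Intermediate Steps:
$y{\left(C \right)} = -11 + 36 C$ ($y{\left(C \right)} = -6 + \left(6 \cdot 6 C - 5\right) = -6 + \left(36 C - 5\right) = -6 + \left(-5 + 36 C\right) = -11 + 36 C$)
$a{\left(W \right)} = -6 + 36 W$ ($a{\left(W \right)} = \left(-11 + 36 W\right) + 5 = -6 + 36 W$)
$a{\left(J \right)} l{\left(5,6 \right)} + \left(8 - 16\right) = \left(-6 + 36 \left(-2\right)\right) \left(-7\right) + \left(8 - 16\right) = \left(-6 - 72\right) \left(-7\right) - 8 = \left(-78\right) \left(-7\right) - 8 = 546 - 8 = 538$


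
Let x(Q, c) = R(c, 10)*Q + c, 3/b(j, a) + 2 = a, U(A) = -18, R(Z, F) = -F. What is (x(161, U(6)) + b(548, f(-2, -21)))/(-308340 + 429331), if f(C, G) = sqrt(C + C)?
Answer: -6515/483964 - 3*I/483964 ≈ -0.013462 - 6.1988e-6*I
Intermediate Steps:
f(C, G) = sqrt(2)*sqrt(C) (f(C, G) = sqrt(2*C) = sqrt(2)*sqrt(C))
b(j, a) = 3/(-2 + a)
x(Q, c) = c - 10*Q (x(Q, c) = (-1*10)*Q + c = -10*Q + c = c - 10*Q)
(x(161, U(6)) + b(548, f(-2, -21)))/(-308340 + 429331) = ((-18 - 10*161) + 3/(-2 + sqrt(2)*sqrt(-2)))/(-308340 + 429331) = ((-18 - 1610) + 3/(-2 + sqrt(2)*(I*sqrt(2))))/120991 = (-1628 + 3/(-2 + 2*I))*(1/120991) = (-1628 + 3*((-2 - 2*I)/8))*(1/120991) = (-1628 + 3*(-2 - 2*I)/8)*(1/120991) = -1628/120991 + 3*(-2 - 2*I)/967928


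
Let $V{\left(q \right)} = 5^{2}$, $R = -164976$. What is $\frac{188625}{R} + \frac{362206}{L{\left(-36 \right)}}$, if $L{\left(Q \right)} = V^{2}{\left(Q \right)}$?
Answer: $\frac{19879135477}{34370000} \approx 578.39$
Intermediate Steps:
$V{\left(q \right)} = 25$
$L{\left(Q \right)} = 625$ ($L{\left(Q \right)} = 25^{2} = 625$)
$\frac{188625}{R} + \frac{362206}{L{\left(-36 \right)}} = \frac{188625}{-164976} + \frac{362206}{625} = 188625 \left(- \frac{1}{164976}\right) + 362206 \cdot \frac{1}{625} = - \frac{62875}{54992} + \frac{362206}{625} = \frac{19879135477}{34370000}$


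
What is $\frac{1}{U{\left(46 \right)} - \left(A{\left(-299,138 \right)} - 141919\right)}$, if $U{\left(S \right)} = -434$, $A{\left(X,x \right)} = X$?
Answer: $\frac{1}{141784} \approx 7.053 \cdot 10^{-6}$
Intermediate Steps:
$\frac{1}{U{\left(46 \right)} - \left(A{\left(-299,138 \right)} - 141919\right)} = \frac{1}{-434 - \left(-299 - 141919\right)} = \frac{1}{-434 - -142218} = \frac{1}{-434 + 142218} = \frac{1}{141784}$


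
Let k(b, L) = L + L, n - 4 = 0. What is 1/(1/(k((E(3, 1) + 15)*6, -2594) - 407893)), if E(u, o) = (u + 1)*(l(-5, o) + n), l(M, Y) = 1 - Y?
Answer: -413081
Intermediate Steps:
n = 4 (n = 4 + 0 = 4)
E(u, o) = (1 + u)*(5 - o) (E(u, o) = (u + 1)*((1 - o) + 4) = (1 + u)*(5 - o))
k(b, L) = 2*L
1/(1/(k((E(3, 1) + 15)*6, -2594) - 407893)) = 1/(1/(2*(-2594) - 407893)) = 1/(1/(-5188 - 407893)) = 1/(1/(-413081)) = 1/(-1/413081) = -413081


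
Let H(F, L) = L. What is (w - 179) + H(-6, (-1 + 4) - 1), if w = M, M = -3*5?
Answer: -192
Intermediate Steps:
M = -15
w = -15
(w - 179) + H(-6, (-1 + 4) - 1) = (-15 - 179) + ((-1 + 4) - 1) = -194 + (3 - 1) = -194 + 2 = -192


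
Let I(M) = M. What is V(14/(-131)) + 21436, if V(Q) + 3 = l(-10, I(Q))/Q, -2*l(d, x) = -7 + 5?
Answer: 299931/14 ≈ 21424.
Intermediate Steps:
l(d, x) = 1 (l(d, x) = -(-7 + 5)/2 = -½*(-2) = 1)
V(Q) = -3 + 1/Q
V(14/(-131)) + 21436 = (-3 + 1/(14/(-131))) + 21436 = (-3 + 1/(14*(-1/131))) + 21436 = (-3 + 1/(-14/131)) + 21436 = (-3 - 131/14) + 21436 = -173/14 + 21436 = 299931/14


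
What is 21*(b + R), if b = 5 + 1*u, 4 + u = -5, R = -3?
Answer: -147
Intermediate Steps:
u = -9 (u = -4 - 5 = -9)
b = -4 (b = 5 + 1*(-9) = 5 - 9 = -4)
21*(b + R) = 21*(-4 - 3) = 21*(-7) = -147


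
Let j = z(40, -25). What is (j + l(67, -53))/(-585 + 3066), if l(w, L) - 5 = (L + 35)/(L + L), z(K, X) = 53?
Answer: 3083/131493 ≈ 0.023446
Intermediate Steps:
j = 53
l(w, L) = 5 + (35 + L)/(2*L) (l(w, L) = 5 + (L + 35)/(L + L) = 5 + (35 + L)/((2*L)) = 5 + (35 + L)*(1/(2*L)) = 5 + (35 + L)/(2*L))
(j + l(67, -53))/(-585 + 3066) = (53 + (½)*(35 + 11*(-53))/(-53))/(-585 + 3066) = (53 + (½)*(-1/53)*(35 - 583))/2481 = (53 + (½)*(-1/53)*(-548))*(1/2481) = (53 + 274/53)*(1/2481) = (3083/53)*(1/2481) = 3083/131493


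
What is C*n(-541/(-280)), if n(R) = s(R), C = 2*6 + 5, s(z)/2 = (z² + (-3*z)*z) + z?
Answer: -3687997/19600 ≈ -188.16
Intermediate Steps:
s(z) = -4*z² + 2*z (s(z) = 2*((z² + (-3*z)*z) + z) = 2*((z² - 3*z²) + z) = 2*(-2*z² + z) = 2*(z - 2*z²) = -4*z² + 2*z)
C = 17 (C = 12 + 5 = 17)
n(R) = 2*R*(1 - 2*R)
C*n(-541/(-280)) = 17*(2*(-541/(-280))*(1 - (-1082)/(-280))) = 17*(2*(-541*(-1/280))*(1 - (-1082)*(-1)/280)) = 17*(2*(541/280)*(1 - 2*541/280)) = 17*(2*(541/280)*(1 - 541/140)) = 17*(2*(541/280)*(-401/140)) = 17*(-216941/19600) = -3687997/19600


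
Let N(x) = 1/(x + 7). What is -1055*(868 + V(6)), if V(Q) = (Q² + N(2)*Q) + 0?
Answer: -2863270/3 ≈ -9.5442e+5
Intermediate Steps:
N(x) = 1/(7 + x)
V(Q) = Q² + Q/9 (V(Q) = (Q² + Q/(7 + 2)) + 0 = (Q² + Q/9) + 0 = Q² + Q/9)
-1055*(868 + V(6)) = -1055*(868 + 6*(⅑ + 6)) = -1055*(868 + 6*(55/9)) = -1055*(868 + 110/3) = -1055*2714/3 = -2863270/3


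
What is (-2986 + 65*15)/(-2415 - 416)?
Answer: 2011/2831 ≈ 0.71035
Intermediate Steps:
(-2986 + 65*15)/(-2415 - 416) = (-2986 + 975)/(-2831) = -2011*(-1/2831) = 2011/2831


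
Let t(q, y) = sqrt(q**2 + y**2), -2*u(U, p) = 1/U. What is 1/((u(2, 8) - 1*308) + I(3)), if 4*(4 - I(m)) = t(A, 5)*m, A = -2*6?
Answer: -1/314 ≈ -0.0031847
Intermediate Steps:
A = -12
u(U, p) = -1/(2*U)
I(m) = 4 - 13*m/4 (I(m) = 4 - sqrt((-12)**2 + 5**2)*m/4 = 4 - sqrt(144 + 25)*m/4 = 4 - sqrt(169)*m/4 = 4 - 13*m/4)
1/((u(2, 8) - 1*308) + I(3)) = 1/((-1/2/2 - 1*308) + (4 - 13/4*3)) = 1/((-1/2*1/2 - 308) + (4 - 39/4)) = 1/((-1/4 - 308) - 23/4) = 1/(-1233/4 - 23/4) = 1/(-314) = -1/314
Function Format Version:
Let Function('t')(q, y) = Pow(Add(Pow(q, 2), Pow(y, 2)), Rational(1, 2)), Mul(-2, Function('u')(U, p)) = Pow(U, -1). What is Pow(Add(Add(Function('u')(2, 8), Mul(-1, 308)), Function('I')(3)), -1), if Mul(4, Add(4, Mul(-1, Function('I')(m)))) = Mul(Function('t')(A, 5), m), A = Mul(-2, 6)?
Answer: Rational(-1, 314) ≈ -0.0031847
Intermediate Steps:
A = -12
Function('u')(U, p) = Mul(Rational(-1, 2), Pow(U, -1))
Function('I')(m) = Add(4, Mul(Rational(-13, 4), m)) (Function('I')(m) = Add(4, Mul(Rational(-1, 4), Mul(Pow(Add(Pow(-12, 2), Pow(5, 2)), Rational(1, 2)), m))) = Add(4, Mul(Rational(-1, 4), Mul(Pow(Add(144, 25), Rational(1, 2)), m))) = Add(4, Mul(Rational(-1, 4), Mul(Pow(169, Rational(1, 2)), m))) = Add(4, Mul(Rational(-1, 4), Mul(13, m))) = Add(4, Mul(Rational(-13, 4), m)))
Pow(Add(Add(Function('u')(2, 8), Mul(-1, 308)), Function('I')(3)), -1) = Pow(Add(Add(Mul(Rational(-1, 2), Pow(2, -1)), Mul(-1, 308)), Add(4, Mul(Rational(-13, 4), 3))), -1) = Pow(Add(Add(Mul(Rational(-1, 2), Rational(1, 2)), -308), Add(4, Rational(-39, 4))), -1) = Pow(Add(Add(Rational(-1, 4), -308), Rational(-23, 4)), -1) = Pow(Add(Rational(-1233, 4), Rational(-23, 4)), -1) = Pow(-314, -1) = Rational(-1, 314)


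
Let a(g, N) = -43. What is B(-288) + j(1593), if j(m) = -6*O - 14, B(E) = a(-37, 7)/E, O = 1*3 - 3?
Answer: -3989/288 ≈ -13.851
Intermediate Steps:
O = 0 (O = 3 - 3 = 0)
B(E) = -43/E
j(m) = -14 (j(m) = -6*0 - 14 = 0 - 14 = -14)
B(-288) + j(1593) = -43/(-288) - 14 = -43*(-1/288) - 14 = 43/288 - 14 = -3989/288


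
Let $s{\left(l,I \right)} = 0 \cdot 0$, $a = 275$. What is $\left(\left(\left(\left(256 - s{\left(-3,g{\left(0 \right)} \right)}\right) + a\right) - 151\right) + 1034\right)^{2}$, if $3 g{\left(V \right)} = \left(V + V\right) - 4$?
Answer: $1999396$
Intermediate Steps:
$g{\left(V \right)} = - \frac{4}{3} + \frac{2 V}{3}$ ($g{\left(V \right)} = \frac{\left(V + V\right) - 4}{3} = \frac{2 V - 4}{3} = \frac{-4 + 2 V}{3} = - \frac{4}{3} + \frac{2 V}{3}$)
$s{\left(l,I \right)} = 0$
$\left(\left(\left(\left(256 - s{\left(-3,g{\left(0 \right)} \right)}\right) + a\right) - 151\right) + 1034\right)^{2} = \left(\left(\left(\left(256 - 0\right) + 275\right) - 151\right) + 1034\right)^{2} = \left(\left(\left(\left(256 + 0\right) + 275\right) - 151\right) + 1034\right)^{2} = \left(\left(\left(256 + 275\right) - 151\right) + 1034\right)^{2} = \left(\left(531 - 151\right) + 1034\right)^{2} = \left(380 + 1034\right)^{2} = 1414^{2} = 1999396$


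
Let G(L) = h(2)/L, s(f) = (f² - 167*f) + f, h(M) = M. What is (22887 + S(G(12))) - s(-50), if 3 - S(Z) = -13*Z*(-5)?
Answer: 72475/6 ≈ 12079.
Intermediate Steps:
s(f) = f² - 166*f
G(L) = 2/L
S(Z) = 3 - 65*Z (S(Z) = 3 - (-13)*Z*(-5) = 3 - (-13)*(-5*Z) = 3 - 65*Z)
(22887 + S(G(12))) - s(-50) = (22887 + (3 - 130/12)) - (-50)*(-166 - 50) = (22887 + (3 - 130/12)) - (-50)*(-216) = (22887 + (3 - 65*⅙)) - 1*10800 = (22887 + (3 - 65/6)) - 10800 = (22887 - 47/6) - 10800 = 137275/6 - 10800 = 72475/6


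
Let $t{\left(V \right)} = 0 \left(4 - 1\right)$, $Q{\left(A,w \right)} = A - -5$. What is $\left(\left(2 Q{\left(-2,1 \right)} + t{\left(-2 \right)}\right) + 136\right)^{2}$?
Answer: $20164$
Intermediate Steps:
$Q{\left(A,w \right)} = 5 + A$ ($Q{\left(A,w \right)} = A + 5 = 5 + A$)
$t{\left(V \right)} = 0$ ($t{\left(V \right)} = 0 \cdot 3 = 0$)
$\left(\left(2 Q{\left(-2,1 \right)} + t{\left(-2 \right)}\right) + 136\right)^{2} = \left(\left(2 \left(5 - 2\right) + 0\right) + 136\right)^{2} = \left(\left(2 \cdot 3 + 0\right) + 136\right)^{2} = \left(\left(6 + 0\right) + 136\right)^{2} = \left(6 + 136\right)^{2} = 142^{2} = 20164$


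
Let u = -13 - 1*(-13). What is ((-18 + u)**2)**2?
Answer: 104976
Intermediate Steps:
u = 0 (u = -13 + 13 = 0)
((-18 + u)**2)**2 = ((-18 + 0)**2)**2 = ((-18)**2)**2 = 324**2 = 104976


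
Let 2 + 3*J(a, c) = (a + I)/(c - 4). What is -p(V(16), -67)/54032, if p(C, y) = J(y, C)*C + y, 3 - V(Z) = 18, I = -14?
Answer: 93/64163 ≈ 0.0014494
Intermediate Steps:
J(a, c) = -⅔ + (-14 + a)/(3*(-4 + c)) (J(a, c) = -⅔ + ((a - 14)/(c - 4))/3 = -⅔ + ((-14 + a)/(-4 + c))/3 = -⅔ + (-14 + a)/(3*(-4 + c)))
V(Z) = -15 (V(Z) = 3 - 1*18 = 3 - 18 = -15)
p(C, y) = y + C*(-6 + y - 2*C)/(3*(-4 + C)) (p(C, y) = ((-6 + y - 2*C)/(3*(-4 + C)))*C + y = C*(-6 + y - 2*C)/(3*(-4 + C)) + y = y + C*(-6 + y - 2*C)/(3*(-4 + C)))
-p(V(16), -67)/54032 = -(-67*(-4 - 15) + (⅓)*(-15)*(-6 - 67 - 2*(-15)))/(-4 - 15)/54032 = -(-67*(-19) + (⅓)*(-15)*(-6 - 67 + 30))/(-19)*(1/54032) = -(-1)*(1273 + (⅓)*(-15)*(-43))/19*(1/54032) = -(-1)*(1273 + 215)/19*(1/54032) = -(-1)*1488/19*(1/54032) = -1*(-1488/19)*(1/54032) = (1488/19)*(1/54032) = 93/64163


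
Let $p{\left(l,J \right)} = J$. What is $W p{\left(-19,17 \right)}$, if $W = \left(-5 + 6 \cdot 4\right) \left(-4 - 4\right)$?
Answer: $-2584$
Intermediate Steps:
$W = -152$ ($W = \left(-5 + 24\right) \left(-8\right) = 19 \left(-8\right) = -152$)
$W p{\left(-19,17 \right)} = \left(-152\right) 17 = -2584$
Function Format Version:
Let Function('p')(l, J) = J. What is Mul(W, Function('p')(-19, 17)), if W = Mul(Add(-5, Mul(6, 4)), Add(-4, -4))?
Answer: -2584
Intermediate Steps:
W = -152 (W = Mul(Add(-5, 24), -8) = Mul(19, -8) = -152)
Mul(W, Function('p')(-19, 17)) = Mul(-152, 17) = -2584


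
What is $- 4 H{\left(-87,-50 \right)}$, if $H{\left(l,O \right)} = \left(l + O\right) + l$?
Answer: $896$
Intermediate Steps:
$H{\left(l,O \right)} = O + 2 l$ ($H{\left(l,O \right)} = \left(O + l\right) + l = O + 2 l$)
$- 4 H{\left(-87,-50 \right)} = - 4 \left(-50 + 2 \left(-87\right)\right) = - 4 \left(-50 - 174\right) = \left(-4\right) \left(-224\right) = 896$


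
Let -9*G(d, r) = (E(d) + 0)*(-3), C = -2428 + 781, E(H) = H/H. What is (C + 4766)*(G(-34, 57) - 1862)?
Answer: -17419615/3 ≈ -5.8065e+6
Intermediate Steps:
E(H) = 1
C = -1647
G(d, r) = 1/3 (G(d, r) = -(1 + 0)*(-3)/9 = -(-3)/9 = -1/9*(-3) = 1/3)
(C + 4766)*(G(-34, 57) - 1862) = (-1647 + 4766)*(1/3 - 1862) = 3119*(-5585/3) = -17419615/3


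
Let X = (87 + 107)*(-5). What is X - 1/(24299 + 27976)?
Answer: -50706751/52275 ≈ -970.00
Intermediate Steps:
X = -970 (X = 194*(-5) = -970)
X - 1/(24299 + 27976) = -970 - 1/(24299 + 27976) = -970 - 1/52275 = -50706751/52275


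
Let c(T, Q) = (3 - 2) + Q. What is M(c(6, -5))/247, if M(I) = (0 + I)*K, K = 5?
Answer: -20/247 ≈ -0.080972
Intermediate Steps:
c(T, Q) = 1 + Q
M(I) = 5*I (M(I) = (0 + I)*5 = I*5 = 5*I)
M(c(6, -5))/247 = (5*(1 - 5))/247 = (5*(-4))*(1/247) = -20*1/247 = -20/247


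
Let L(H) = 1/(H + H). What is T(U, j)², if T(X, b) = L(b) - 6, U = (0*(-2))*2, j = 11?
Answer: 17161/484 ≈ 35.457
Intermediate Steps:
L(H) = 1/(2*H)
U = 0 (U = 0*2 = 0)
T(X, b) = -6 + 1/(2*b) (T(X, b) = 1/(2*b) - 6 = -6 + 1/(2*b))
T(U, j)² = (-6 + (½)/11)² = (-6 + (½)*(1/11))² = (-6 + 1/22)² = (-131/22)² = 17161/484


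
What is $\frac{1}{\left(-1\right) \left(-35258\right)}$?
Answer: $\frac{1}{35258} \approx 2.8362 \cdot 10^{-5}$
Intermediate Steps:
$\frac{1}{\left(-1\right) \left(-35258\right)} = \frac{1}{35258}$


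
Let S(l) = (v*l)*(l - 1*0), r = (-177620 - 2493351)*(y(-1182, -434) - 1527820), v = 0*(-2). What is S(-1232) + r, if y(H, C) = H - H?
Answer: 4080762913220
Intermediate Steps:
v = 0
y(H, C) = 0
r = 4080762913220 (r = (-177620 - 2493351)*(0 - 1527820) = -2670971*(-1527820) = 4080762913220)
S(l) = 0 (S(l) = (0*l)*(l - 1*0) = 0*(l + 0) = 0*l = 0)
S(-1232) + r = 0 + 4080762913220 = 4080762913220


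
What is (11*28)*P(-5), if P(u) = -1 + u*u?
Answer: 7392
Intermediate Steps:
P(u) = -1 + u²
(11*28)*P(-5) = (11*28)*(-1 + (-5)²) = 308*(-1 + 25) = 308*24 = 7392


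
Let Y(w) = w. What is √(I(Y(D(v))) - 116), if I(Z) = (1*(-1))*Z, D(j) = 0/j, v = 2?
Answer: 2*I*√29 ≈ 10.77*I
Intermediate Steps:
D(j) = 0
I(Z) = -Z
√(I(Y(D(v))) - 116) = √(-1*0 - 116) = √(0 - 116) = √(-116) = 2*I*√29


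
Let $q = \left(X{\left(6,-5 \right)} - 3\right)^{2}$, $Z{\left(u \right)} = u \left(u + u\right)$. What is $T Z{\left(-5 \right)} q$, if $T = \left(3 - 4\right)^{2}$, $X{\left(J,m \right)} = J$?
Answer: $450$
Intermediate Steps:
$Z{\left(u \right)} = 2 u^{2}$ ($Z{\left(u \right)} = u 2 u = 2 u^{2}$)
$q = 9$ ($q = \left(6 - 3\right)^{2} = 3^{2} = 9$)
$T = 1$ ($T = \left(-1\right)^{2} = 1$)
$T Z{\left(-5 \right)} q = 1 \cdot 2 \left(-5\right)^{2} \cdot 9 = 1 \cdot 2 \cdot 25 \cdot 9 = 1 \cdot 50 \cdot 9 = 50 \cdot 9 = 450$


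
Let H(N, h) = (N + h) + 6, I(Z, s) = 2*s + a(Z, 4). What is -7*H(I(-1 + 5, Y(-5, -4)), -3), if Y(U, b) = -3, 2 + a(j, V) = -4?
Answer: 63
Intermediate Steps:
a(j, V) = -6 (a(j, V) = -2 - 4 = -6)
I(Z, s) = -6 + 2*s (I(Z, s) = 2*s - 6 = -6 + 2*s)
H(N, h) = 6 + N + h
-7*H(I(-1 + 5, Y(-5, -4)), -3) = -7*(6 + (-6 + 2*(-3)) - 3) = -7*(6 + (-6 - 6) - 3) = -7*(6 - 12 - 3) = -7*(-9) = 63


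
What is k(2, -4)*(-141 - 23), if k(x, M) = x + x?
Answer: -656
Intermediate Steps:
k(x, M) = 2*x
k(2, -4)*(-141 - 23) = (2*2)*(-141 - 23) = 4*(-164) = -656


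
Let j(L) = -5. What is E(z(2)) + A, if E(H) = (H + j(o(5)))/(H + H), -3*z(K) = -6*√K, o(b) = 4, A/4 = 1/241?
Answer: 249/482 - 5*√2/8 ≈ -0.36729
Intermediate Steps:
A = 4/241 ≈ 0.016598
z(K) = 2*√K (z(K) = -(-2)*√K = 2*√K)
E(H) = (-5 + H)/(2*H) (E(H) = (H - 5)/(H + H) = (-5 + H)/((2*H)) = (-5 + H)*(1/(2*H)) = (-5 + H)/(2*H))
E(z(2)) + A = (-5 + 2*√2)/(2*((2*√2))) + 4/241 = (√2/4)*(-5 + 2*√2)/2 + 4/241 = √2*(-5 + 2*√2)/8 + 4/241 = 4/241 + √2*(-5 + 2*√2)/8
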